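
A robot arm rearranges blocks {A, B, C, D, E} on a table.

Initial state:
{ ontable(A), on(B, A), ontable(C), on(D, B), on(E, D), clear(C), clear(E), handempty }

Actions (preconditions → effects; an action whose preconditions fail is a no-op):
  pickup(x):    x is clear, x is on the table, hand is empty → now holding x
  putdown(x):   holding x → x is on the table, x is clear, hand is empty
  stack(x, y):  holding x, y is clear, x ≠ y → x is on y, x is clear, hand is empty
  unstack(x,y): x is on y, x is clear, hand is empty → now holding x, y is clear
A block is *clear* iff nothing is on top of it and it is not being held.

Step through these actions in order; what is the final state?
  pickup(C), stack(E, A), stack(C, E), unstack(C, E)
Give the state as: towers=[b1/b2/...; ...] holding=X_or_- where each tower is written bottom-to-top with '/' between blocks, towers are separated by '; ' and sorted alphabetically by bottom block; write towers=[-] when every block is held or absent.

towers=[A/B/D/E] holding=C

step 1 (pickup(C)): towers=[A/B/D/E] holding=C
step 2 (stack(E, A)) [no-op]: towers=[A/B/D/E] holding=C
step 3 (stack(C, E)): towers=[A/B/D/E/C] holding=-
step 4 (unstack(C, E)): towers=[A/B/D/E] holding=C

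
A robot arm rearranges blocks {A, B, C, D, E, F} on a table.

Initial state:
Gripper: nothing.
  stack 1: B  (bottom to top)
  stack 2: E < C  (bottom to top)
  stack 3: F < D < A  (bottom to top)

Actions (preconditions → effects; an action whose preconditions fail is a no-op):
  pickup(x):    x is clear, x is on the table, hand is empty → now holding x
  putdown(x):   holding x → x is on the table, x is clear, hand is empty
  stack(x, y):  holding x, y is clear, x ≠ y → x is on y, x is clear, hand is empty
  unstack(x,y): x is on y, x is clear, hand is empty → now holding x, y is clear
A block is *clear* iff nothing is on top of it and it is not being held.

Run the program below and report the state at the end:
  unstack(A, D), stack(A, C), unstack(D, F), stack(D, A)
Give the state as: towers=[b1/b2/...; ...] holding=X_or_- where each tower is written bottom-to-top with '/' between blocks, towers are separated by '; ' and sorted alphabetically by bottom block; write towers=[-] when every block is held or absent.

towers=[B; E/C/A/D; F] holding=-

step 1 (unstack(A, D)): towers=[B; E/C; F/D] holding=A
step 2 (stack(A, C)): towers=[B; E/C/A; F/D] holding=-
step 3 (unstack(D, F)): towers=[B; E/C/A; F] holding=D
step 4 (stack(D, A)): towers=[B; E/C/A/D; F] holding=-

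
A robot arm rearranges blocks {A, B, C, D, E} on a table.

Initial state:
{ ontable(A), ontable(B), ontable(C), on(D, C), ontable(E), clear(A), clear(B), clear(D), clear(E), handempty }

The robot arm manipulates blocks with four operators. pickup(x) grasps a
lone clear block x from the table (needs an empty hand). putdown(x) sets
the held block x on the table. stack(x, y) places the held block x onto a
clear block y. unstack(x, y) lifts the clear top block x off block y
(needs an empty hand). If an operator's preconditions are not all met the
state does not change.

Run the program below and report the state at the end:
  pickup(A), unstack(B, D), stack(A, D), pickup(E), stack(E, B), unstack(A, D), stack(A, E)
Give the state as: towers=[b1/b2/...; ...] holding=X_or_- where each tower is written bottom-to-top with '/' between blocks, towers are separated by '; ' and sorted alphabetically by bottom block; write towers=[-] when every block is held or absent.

step 1 (pickup(A)): towers=[B; C/D; E] holding=A
step 2 (unstack(B, D)) [no-op]: towers=[B; C/D; E] holding=A
step 3 (stack(A, D)): towers=[B; C/D/A; E] holding=-
step 4 (pickup(E)): towers=[B; C/D/A] holding=E
step 5 (stack(E, B)): towers=[B/E; C/D/A] holding=-
step 6 (unstack(A, D)): towers=[B/E; C/D] holding=A
step 7 (stack(A, E)): towers=[B/E/A; C/D] holding=-

towers=[B/E/A; C/D] holding=-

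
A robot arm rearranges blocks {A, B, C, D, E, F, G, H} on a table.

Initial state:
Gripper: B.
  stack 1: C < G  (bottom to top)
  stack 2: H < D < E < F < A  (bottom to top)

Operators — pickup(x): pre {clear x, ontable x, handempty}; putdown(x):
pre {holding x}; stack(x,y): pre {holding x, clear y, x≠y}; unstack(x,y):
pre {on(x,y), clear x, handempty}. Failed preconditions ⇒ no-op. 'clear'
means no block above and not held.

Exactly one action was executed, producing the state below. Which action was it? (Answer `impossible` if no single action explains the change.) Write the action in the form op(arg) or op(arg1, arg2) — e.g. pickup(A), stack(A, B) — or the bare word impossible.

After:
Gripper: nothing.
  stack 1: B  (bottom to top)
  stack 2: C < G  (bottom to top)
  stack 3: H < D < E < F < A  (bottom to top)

putdown(B)

target: towers=[B; C/G; H/D/E/F/A] holding=-
        putdown(B) → towers=[B; C/G; H/D/E/F/A] holding=-  ← match
       stack(B, G) → towers=[C/G/B; H/D/E/F/A] holding=-
       stack(B, A) → towers=[C/G; H/D/E/F/A/B] holding=-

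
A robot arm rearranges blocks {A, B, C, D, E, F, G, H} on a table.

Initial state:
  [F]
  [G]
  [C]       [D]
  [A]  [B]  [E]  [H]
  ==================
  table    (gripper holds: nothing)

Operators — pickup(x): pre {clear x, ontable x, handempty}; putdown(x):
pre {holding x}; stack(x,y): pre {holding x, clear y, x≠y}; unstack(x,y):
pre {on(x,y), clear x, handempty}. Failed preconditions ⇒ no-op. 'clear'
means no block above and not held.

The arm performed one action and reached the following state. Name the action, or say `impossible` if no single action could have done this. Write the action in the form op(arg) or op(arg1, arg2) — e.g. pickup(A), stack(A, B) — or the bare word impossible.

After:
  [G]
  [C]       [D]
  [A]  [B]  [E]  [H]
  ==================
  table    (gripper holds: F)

target: towers=[A/C/G; B; E/D; H] holding=F
         pickup(H) → towers=[A/C/G/F; B; E/D] holding=H
         pickup(B) → towers=[A/C/G/F; E/D; H] holding=B
     unstack(F, G) → towers=[A/C/G; B; E/D; H] holding=F  ← match
     unstack(D, E) → towers=[A/C/G/F; B; E; H] holding=D

unstack(F, G)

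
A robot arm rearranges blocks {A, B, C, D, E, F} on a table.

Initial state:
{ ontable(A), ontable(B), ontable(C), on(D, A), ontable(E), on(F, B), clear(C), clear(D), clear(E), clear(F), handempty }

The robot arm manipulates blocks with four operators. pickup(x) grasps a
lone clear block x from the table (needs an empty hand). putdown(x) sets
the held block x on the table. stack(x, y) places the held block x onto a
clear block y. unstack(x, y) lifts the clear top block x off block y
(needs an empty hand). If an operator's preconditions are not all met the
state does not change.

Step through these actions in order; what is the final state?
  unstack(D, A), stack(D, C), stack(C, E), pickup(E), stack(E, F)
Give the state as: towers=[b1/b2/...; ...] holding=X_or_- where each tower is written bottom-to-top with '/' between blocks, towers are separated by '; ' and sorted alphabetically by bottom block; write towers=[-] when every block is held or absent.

towers=[A; B/F/E; C/D] holding=-

step 1 (unstack(D, A)): towers=[A; B/F; C; E] holding=D
step 2 (stack(D, C)): towers=[A; B/F; C/D; E] holding=-
step 3 (stack(C, E)) [no-op]: towers=[A; B/F; C/D; E] holding=-
step 4 (pickup(E)): towers=[A; B/F; C/D] holding=E
step 5 (stack(E, F)): towers=[A; B/F/E; C/D] holding=-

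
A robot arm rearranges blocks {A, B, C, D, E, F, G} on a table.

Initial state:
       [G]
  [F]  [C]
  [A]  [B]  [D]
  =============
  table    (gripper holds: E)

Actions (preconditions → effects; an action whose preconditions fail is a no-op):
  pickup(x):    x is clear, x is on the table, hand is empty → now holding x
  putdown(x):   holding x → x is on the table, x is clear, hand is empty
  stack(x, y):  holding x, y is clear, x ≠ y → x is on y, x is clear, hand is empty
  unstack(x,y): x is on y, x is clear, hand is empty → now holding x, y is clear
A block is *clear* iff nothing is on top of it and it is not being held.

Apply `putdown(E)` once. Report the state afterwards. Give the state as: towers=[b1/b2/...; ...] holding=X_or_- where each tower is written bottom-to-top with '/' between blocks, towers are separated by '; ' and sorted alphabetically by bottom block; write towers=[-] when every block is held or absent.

towers=[A/F; B/C/G; D; E] holding=-

before: towers=[A/F; B/C/G; D] holding=E
pre[putdown(E)]: holding(E) ✓
all met → apply putdown(E)
after:  towers=[A/F; B/C/G; D; E] holding=-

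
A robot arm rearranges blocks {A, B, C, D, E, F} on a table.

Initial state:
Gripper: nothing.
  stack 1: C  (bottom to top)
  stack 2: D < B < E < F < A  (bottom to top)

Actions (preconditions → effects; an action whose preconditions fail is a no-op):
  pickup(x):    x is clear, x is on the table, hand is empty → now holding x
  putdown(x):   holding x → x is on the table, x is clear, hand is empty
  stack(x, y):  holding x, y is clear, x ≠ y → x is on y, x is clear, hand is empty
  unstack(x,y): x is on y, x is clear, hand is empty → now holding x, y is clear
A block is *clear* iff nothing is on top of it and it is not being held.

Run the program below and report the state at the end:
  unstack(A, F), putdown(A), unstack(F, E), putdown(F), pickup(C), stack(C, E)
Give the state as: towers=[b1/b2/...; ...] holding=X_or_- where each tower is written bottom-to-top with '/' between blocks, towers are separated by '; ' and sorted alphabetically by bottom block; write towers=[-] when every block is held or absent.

step 1 (unstack(A, F)): towers=[C; D/B/E/F] holding=A
step 2 (putdown(A)): towers=[A; C; D/B/E/F] holding=-
step 3 (unstack(F, E)): towers=[A; C; D/B/E] holding=F
step 4 (putdown(F)): towers=[A; C; D/B/E; F] holding=-
step 5 (pickup(C)): towers=[A; D/B/E; F] holding=C
step 6 (stack(C, E)): towers=[A; D/B/E/C; F] holding=-

towers=[A; D/B/E/C; F] holding=-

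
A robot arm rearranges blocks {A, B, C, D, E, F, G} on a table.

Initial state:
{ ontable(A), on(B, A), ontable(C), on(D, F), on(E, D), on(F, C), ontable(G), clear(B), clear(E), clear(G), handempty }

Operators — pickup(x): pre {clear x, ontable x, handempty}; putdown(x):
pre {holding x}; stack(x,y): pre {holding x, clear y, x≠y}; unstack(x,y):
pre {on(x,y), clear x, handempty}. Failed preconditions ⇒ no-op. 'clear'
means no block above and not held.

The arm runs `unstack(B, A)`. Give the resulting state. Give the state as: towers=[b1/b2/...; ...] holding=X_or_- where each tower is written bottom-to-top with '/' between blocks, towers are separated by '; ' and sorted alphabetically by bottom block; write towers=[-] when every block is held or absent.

towers=[A; C/F/D/E; G] holding=B

before: towers=[A/B; C/F/D/E; G] holding=-
pre[unstack(B, A)]: on(B,A) ✓, clear(B) ✓, handempty ✓
all met → apply unstack(B, A)
after:  towers=[A; C/F/D/E; G] holding=B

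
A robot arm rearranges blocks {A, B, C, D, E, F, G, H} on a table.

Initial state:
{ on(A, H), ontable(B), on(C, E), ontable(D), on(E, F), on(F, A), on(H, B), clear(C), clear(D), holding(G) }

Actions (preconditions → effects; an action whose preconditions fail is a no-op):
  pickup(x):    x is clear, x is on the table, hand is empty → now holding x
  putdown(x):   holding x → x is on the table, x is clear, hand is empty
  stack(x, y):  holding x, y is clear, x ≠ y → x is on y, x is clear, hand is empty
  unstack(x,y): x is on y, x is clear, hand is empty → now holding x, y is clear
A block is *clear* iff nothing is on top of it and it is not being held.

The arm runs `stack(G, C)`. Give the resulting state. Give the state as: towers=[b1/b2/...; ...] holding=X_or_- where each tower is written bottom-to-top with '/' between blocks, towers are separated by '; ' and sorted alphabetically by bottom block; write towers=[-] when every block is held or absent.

before: towers=[B/H/A/F/E/C; D] holding=G
pre[stack(G, C)]: holding(G) ✓, clear(C) ✓, G≠C ✓
all met → apply stack(G, C)
after:  towers=[B/H/A/F/E/C/G; D] holding=-

towers=[B/H/A/F/E/C/G; D] holding=-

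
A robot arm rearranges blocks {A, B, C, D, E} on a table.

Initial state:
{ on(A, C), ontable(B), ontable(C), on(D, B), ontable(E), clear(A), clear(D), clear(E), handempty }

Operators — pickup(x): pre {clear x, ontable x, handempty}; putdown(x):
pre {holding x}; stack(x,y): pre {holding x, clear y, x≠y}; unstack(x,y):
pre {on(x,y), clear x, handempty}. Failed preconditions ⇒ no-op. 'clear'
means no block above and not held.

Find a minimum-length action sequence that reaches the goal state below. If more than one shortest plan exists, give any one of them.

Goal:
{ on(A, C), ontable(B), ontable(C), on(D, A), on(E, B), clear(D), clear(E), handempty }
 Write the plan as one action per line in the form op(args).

step 1 (unstack(D, B)): towers=[B; C/A; E] holding=D
step 2 (stack(D, A)): towers=[B; C/A/D; E] holding=-
step 3 (pickup(E)): towers=[B; C/A/D] holding=E
step 4 (stack(E, B)): towers=[B/E; C/A/D] holding=-
goal check: towers=[B/E; C/A/D] holding=- — reached (length 4, optimal by BFS)

unstack(D, B)
stack(D, A)
pickup(E)
stack(E, B)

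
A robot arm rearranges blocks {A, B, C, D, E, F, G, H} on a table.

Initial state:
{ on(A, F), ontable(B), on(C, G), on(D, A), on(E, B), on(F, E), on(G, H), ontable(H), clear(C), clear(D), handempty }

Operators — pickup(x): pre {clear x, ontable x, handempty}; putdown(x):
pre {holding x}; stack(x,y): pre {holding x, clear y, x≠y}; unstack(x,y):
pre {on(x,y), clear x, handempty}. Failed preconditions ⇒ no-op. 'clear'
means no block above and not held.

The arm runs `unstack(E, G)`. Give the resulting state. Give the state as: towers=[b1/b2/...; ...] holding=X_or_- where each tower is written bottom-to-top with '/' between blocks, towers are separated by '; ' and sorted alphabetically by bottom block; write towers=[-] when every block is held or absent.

before: towers=[B/E/F/A/D; H/G/C] holding=-
pre[unstack(E, G)]: on(E,G) no, clear(E) no, handempty yes
on(E,G), clear(E) unmet → unstack(E, G) is a no-op
after:  towers=[B/E/F/A/D; H/G/C] holding=-

towers=[B/E/F/A/D; H/G/C] holding=-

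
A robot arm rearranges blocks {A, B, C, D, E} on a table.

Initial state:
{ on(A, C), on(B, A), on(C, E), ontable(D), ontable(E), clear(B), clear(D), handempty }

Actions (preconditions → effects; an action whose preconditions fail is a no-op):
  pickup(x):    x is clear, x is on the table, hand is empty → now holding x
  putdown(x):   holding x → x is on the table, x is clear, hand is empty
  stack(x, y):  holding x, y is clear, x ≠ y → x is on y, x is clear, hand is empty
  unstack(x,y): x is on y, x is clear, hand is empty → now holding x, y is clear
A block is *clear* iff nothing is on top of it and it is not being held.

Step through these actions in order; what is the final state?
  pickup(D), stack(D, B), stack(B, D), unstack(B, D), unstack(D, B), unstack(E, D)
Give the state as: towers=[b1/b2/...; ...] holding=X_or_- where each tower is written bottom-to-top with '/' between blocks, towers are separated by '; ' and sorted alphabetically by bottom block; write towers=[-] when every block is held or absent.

step 1 (pickup(D)): towers=[E/C/A/B] holding=D
step 2 (stack(D, B)): towers=[E/C/A/B/D] holding=-
step 3 (stack(B, D)) [no-op]: towers=[E/C/A/B/D] holding=-
step 4 (unstack(B, D)) [no-op]: towers=[E/C/A/B/D] holding=-
step 5 (unstack(D, B)): towers=[E/C/A/B] holding=D
step 6 (unstack(E, D)) [no-op]: towers=[E/C/A/B] holding=D

towers=[E/C/A/B] holding=D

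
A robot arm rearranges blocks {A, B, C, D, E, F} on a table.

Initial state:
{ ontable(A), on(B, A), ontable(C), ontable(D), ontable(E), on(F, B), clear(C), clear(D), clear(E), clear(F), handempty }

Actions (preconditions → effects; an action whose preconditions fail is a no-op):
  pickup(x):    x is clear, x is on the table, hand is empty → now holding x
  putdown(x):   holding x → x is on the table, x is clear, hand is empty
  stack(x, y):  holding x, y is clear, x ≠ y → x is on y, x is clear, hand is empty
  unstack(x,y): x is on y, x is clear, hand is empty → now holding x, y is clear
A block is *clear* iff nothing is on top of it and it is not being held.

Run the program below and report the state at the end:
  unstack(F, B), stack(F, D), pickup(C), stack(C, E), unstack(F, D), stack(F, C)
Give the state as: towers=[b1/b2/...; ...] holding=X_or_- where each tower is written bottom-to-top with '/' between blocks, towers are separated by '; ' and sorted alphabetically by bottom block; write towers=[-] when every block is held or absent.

step 1 (unstack(F, B)): towers=[A/B; C; D; E] holding=F
step 2 (stack(F, D)): towers=[A/B; C; D/F; E] holding=-
step 3 (pickup(C)): towers=[A/B; D/F; E] holding=C
step 4 (stack(C, E)): towers=[A/B; D/F; E/C] holding=-
step 5 (unstack(F, D)): towers=[A/B; D; E/C] holding=F
step 6 (stack(F, C)): towers=[A/B; D; E/C/F] holding=-

towers=[A/B; D; E/C/F] holding=-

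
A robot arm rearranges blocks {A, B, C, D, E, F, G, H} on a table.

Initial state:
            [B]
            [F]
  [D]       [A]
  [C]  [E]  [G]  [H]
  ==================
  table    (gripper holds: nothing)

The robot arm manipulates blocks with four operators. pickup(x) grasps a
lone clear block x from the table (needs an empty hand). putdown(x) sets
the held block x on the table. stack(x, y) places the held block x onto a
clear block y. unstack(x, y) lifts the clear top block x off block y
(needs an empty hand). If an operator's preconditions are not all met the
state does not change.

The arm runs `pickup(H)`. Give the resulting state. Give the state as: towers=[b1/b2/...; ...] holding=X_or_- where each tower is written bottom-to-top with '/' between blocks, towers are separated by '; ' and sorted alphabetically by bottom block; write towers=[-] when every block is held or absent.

towers=[C/D; E; G/A/F/B] holding=H

before: towers=[C/D; E; G/A/F/B; H] holding=-
pre[pickup(H)]: clear(H) yes, ontable(H) yes, handempty yes
all met → apply pickup(H)
after:  towers=[C/D; E; G/A/F/B] holding=H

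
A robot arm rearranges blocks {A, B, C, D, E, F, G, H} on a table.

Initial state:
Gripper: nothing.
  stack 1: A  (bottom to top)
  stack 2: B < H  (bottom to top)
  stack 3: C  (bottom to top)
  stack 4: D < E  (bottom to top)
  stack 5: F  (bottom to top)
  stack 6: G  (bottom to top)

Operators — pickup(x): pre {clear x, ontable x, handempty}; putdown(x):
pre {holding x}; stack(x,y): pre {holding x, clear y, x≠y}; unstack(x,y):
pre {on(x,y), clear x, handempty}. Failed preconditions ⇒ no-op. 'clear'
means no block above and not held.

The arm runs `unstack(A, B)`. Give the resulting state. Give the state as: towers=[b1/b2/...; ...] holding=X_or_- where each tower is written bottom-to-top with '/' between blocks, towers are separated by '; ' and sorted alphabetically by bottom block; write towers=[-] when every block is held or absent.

before: towers=[A; B/H; C; D/E; F; G] holding=-
pre[unstack(A, B)]: on(A,B) ✗, clear(A) ✓, handempty ✓
on(A,B) unmet → unstack(A, B) is a no-op
after:  towers=[A; B/H; C; D/E; F; G] holding=-

towers=[A; B/H; C; D/E; F; G] holding=-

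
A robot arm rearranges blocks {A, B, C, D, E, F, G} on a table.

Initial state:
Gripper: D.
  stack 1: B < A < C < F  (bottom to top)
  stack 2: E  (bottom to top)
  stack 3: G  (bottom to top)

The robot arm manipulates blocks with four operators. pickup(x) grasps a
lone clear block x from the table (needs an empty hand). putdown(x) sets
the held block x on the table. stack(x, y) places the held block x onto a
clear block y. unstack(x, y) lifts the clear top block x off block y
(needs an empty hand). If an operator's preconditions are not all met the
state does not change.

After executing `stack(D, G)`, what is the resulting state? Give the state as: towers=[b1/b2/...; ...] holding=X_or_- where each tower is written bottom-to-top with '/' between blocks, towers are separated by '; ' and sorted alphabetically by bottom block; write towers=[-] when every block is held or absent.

before: towers=[B/A/C/F; E; G] holding=D
pre[stack(D, G)]: holding(D) yes, clear(G) yes, D≠G yes
all met → apply stack(D, G)
after:  towers=[B/A/C/F; E; G/D] holding=-

towers=[B/A/C/F; E; G/D] holding=-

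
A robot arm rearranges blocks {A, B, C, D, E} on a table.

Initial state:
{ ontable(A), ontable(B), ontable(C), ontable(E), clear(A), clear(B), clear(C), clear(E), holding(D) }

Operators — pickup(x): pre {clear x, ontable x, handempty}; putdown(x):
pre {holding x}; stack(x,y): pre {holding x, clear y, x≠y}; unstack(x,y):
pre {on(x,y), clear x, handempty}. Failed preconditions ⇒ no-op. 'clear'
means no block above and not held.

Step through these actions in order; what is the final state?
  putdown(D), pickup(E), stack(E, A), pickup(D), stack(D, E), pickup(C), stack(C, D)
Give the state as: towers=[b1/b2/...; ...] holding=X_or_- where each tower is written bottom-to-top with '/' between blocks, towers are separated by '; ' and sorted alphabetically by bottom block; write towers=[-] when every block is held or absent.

towers=[A/E/D/C; B] holding=-

step 1 (putdown(D)): towers=[A; B; C; D; E] holding=-
step 2 (pickup(E)): towers=[A; B; C; D] holding=E
step 3 (stack(E, A)): towers=[A/E; B; C; D] holding=-
step 4 (pickup(D)): towers=[A/E; B; C] holding=D
step 5 (stack(D, E)): towers=[A/E/D; B; C] holding=-
step 6 (pickup(C)): towers=[A/E/D; B] holding=C
step 7 (stack(C, D)): towers=[A/E/D/C; B] holding=-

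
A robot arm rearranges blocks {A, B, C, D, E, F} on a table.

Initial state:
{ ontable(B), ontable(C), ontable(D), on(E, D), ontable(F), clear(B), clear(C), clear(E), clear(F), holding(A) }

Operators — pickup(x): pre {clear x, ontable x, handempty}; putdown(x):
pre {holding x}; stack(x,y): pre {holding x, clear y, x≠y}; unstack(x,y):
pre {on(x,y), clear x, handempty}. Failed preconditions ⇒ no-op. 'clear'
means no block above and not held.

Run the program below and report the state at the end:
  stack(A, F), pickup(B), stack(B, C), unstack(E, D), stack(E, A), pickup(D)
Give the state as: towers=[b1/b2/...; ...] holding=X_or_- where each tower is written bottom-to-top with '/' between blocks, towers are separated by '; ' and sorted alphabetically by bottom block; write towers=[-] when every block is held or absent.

towers=[C/B; F/A/E] holding=D

step 1 (stack(A, F)): towers=[B; C; D/E; F/A] holding=-
step 2 (pickup(B)): towers=[C; D/E; F/A] holding=B
step 3 (stack(B, C)): towers=[C/B; D/E; F/A] holding=-
step 4 (unstack(E, D)): towers=[C/B; D; F/A] holding=E
step 5 (stack(E, A)): towers=[C/B; D; F/A/E] holding=-
step 6 (pickup(D)): towers=[C/B; F/A/E] holding=D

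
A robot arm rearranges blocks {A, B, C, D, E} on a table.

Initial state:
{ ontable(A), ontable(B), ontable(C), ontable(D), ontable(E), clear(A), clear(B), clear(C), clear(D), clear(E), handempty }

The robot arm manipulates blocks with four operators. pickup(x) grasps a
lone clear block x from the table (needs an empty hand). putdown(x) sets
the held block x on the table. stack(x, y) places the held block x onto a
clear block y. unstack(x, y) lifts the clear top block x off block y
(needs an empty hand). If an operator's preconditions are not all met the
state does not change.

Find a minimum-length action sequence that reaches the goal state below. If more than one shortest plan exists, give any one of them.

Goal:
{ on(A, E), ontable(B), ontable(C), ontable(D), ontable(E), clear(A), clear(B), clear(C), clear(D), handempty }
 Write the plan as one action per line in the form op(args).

step 1 (pickup(A)): towers=[B; C; D; E] holding=A
step 2 (stack(A, E)): towers=[B; C; D; E/A] holding=-
goal check: towers=[B; C; D; E/A] holding=- — reached (length 2, optimal by BFS)

pickup(A)
stack(A, E)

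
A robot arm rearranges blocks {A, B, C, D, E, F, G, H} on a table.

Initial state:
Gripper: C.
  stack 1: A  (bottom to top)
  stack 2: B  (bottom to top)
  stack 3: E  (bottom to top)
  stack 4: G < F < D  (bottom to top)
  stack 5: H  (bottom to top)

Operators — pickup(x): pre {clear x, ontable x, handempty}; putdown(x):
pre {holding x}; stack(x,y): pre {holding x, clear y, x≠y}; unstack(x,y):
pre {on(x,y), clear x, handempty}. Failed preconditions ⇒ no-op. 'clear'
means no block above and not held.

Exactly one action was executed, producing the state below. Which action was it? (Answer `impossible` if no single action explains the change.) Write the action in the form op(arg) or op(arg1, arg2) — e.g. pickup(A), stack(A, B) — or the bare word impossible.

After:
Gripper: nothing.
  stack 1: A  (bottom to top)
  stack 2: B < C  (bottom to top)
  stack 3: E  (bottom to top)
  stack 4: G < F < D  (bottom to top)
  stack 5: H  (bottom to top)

target: towers=[A; B/C; E; G/F/D; H] holding=-
        putdown(C) → towers=[A; B; C; E; G/F/D; H] holding=-
       stack(C, A) → towers=[A/C; B; E; G/F/D; H] holding=-
       stack(C, E) → towers=[A; B; E/C; G/F/D; H] holding=-
       stack(C, H) → towers=[A; B; E; G/F/D; H/C] holding=-
       stack(C, B) → towers=[A; B/C; E; G/F/D; H] holding=-  ← match
       stack(C, D) → towers=[A; B; E; G/F/D/C; H] holding=-

stack(C, B)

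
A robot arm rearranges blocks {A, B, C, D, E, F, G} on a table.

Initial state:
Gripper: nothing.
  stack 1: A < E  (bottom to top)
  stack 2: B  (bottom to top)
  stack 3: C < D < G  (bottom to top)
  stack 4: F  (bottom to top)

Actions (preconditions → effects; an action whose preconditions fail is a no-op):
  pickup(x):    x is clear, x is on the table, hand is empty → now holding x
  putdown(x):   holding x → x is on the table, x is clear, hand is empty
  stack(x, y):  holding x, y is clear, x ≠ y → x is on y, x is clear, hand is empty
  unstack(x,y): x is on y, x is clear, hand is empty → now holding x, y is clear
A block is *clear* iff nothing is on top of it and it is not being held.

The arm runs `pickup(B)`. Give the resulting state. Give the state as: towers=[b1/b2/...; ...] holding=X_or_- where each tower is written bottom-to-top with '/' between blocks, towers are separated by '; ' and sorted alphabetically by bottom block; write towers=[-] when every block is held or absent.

towers=[A/E; C/D/G; F] holding=B

before: towers=[A/E; B; C/D/G; F] holding=-
pre[pickup(B)]: clear(B) yes, ontable(B) yes, handempty yes
all met → apply pickup(B)
after:  towers=[A/E; C/D/G; F] holding=B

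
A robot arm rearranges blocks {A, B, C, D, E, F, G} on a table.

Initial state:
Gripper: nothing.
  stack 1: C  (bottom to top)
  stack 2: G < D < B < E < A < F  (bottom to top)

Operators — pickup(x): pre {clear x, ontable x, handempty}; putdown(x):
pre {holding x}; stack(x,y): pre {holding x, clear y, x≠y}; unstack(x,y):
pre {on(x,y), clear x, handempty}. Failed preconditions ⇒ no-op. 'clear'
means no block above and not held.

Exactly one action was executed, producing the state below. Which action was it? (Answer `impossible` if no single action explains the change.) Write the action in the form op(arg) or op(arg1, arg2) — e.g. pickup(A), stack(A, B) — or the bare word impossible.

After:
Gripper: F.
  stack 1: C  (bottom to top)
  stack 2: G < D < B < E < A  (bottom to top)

target: towers=[C; G/D/B/E/A] holding=F
     unstack(F, A) → towers=[C; G/D/B/E/A] holding=F  ← match
         pickup(C) → towers=[G/D/B/E/A/F] holding=C

unstack(F, A)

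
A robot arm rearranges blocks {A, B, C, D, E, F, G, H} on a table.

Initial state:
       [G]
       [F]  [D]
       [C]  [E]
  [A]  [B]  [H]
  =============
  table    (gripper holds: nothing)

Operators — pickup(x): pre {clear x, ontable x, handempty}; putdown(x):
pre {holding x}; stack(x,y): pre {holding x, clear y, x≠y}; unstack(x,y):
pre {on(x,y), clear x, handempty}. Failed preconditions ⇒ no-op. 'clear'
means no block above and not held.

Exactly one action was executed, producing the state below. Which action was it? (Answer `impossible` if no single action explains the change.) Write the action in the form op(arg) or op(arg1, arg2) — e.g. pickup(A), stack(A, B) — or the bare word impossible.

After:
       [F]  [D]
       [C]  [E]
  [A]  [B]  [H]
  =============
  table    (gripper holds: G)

target: towers=[A; B/C/F; H/E/D] holding=G
     unstack(G, F) → towers=[A; B/C/F; H/E/D] holding=G  ← match
         pickup(A) → towers=[B/C/F/G; H/E/D] holding=A
     unstack(D, E) → towers=[A; B/C/F/G; H/E] holding=D

unstack(G, F)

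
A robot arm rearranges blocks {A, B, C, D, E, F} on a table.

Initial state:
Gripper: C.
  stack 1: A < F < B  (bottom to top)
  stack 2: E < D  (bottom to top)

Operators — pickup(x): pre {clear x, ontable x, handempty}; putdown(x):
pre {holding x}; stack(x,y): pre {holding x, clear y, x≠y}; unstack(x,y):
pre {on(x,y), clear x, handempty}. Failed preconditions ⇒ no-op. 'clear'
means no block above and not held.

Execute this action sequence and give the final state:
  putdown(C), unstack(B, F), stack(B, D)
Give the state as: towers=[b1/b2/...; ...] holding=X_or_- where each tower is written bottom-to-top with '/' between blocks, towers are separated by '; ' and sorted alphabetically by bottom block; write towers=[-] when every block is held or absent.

towers=[A/F; C; E/D/B] holding=-

step 1 (putdown(C)): towers=[A/F/B; C; E/D] holding=-
step 2 (unstack(B, F)): towers=[A/F; C; E/D] holding=B
step 3 (stack(B, D)): towers=[A/F; C; E/D/B] holding=-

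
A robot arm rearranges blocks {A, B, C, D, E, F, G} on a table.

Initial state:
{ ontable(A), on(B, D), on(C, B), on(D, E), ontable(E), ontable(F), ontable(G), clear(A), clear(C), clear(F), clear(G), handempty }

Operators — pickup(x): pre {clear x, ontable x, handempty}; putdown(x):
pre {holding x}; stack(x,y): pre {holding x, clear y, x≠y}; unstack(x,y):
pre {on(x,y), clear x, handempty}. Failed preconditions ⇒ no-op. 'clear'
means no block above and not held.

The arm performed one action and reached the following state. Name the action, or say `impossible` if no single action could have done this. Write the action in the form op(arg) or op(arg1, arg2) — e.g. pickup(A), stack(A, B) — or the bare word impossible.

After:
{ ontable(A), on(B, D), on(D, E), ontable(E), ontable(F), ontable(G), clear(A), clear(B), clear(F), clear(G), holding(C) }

unstack(C, B)

target: towers=[A; E/D/B; F; G] holding=C
         pickup(F) → towers=[A; E/D/B/C; G] holding=F
         pickup(G) → towers=[A; E/D/B/C; F] holding=G
         pickup(A) → towers=[E/D/B/C; F; G] holding=A
     unstack(C, B) → towers=[A; E/D/B; F; G] holding=C  ← match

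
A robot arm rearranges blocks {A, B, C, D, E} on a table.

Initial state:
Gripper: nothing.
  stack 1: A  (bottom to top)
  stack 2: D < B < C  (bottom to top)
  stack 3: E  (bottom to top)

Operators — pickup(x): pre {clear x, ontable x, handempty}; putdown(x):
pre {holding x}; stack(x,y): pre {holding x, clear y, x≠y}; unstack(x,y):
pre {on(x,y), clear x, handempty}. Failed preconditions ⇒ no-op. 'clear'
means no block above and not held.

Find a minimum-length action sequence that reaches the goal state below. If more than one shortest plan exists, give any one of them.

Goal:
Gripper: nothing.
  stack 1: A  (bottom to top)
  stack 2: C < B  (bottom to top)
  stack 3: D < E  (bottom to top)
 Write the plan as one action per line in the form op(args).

unstack(C, B)
putdown(C)
unstack(B, D)
stack(B, C)
pickup(E)
stack(E, D)

step 1 (unstack(C, B)): towers=[A; D/B; E] holding=C
step 2 (putdown(C)): towers=[A; C; D/B; E] holding=-
step 3 (unstack(B, D)): towers=[A; C; D; E] holding=B
step 4 (stack(B, C)): towers=[A; C/B; D; E] holding=-
step 5 (pickup(E)): towers=[A; C/B; D] holding=E
step 6 (stack(E, D)): towers=[A; C/B; D/E] holding=-
goal check: towers=[A; C/B; D/E] holding=- — reached (length 6, optimal by BFS)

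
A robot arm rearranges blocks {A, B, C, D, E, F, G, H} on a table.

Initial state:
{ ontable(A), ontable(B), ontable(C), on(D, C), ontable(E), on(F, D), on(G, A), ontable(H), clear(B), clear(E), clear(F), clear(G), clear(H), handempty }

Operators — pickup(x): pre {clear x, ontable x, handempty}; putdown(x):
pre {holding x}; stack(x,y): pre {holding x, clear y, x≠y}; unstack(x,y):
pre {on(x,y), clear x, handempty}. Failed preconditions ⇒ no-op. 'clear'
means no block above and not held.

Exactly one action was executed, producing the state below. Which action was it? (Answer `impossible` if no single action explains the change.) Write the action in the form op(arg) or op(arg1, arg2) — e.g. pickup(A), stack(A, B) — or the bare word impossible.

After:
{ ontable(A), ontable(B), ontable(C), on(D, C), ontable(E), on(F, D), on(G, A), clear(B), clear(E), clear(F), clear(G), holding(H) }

pickup(H)

target: towers=[A/G; B; C/D/F; E] holding=H
     unstack(G, A) → towers=[A; B; C/D/F; E; H] holding=G
         pickup(E) → towers=[A/G; B; C/D/F; H] holding=E
         pickup(H) → towers=[A/G; B; C/D/F; E] holding=H  ← match
         pickup(B) → towers=[A/G; C/D/F; E; H] holding=B
     unstack(F, D) → towers=[A/G; B; C/D; E; H] holding=F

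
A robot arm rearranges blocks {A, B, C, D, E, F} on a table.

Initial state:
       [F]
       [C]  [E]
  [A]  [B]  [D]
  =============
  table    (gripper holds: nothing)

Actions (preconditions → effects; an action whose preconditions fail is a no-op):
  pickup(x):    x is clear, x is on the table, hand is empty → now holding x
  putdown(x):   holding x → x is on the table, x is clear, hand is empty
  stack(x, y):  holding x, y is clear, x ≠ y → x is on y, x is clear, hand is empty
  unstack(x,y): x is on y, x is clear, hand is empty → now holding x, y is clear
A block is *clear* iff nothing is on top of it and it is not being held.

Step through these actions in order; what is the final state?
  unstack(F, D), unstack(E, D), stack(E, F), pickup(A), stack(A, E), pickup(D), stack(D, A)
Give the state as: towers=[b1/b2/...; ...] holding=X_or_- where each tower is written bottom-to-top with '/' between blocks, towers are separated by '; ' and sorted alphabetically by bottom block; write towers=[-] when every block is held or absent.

step 1 (unstack(F, D)) [no-op]: towers=[A; B/C/F; D/E] holding=-
step 2 (unstack(E, D)): towers=[A; B/C/F; D] holding=E
step 3 (stack(E, F)): towers=[A; B/C/F/E; D] holding=-
step 4 (pickup(A)): towers=[B/C/F/E; D] holding=A
step 5 (stack(A, E)): towers=[B/C/F/E/A; D] holding=-
step 6 (pickup(D)): towers=[B/C/F/E/A] holding=D
step 7 (stack(D, A)): towers=[B/C/F/E/A/D] holding=-

towers=[B/C/F/E/A/D] holding=-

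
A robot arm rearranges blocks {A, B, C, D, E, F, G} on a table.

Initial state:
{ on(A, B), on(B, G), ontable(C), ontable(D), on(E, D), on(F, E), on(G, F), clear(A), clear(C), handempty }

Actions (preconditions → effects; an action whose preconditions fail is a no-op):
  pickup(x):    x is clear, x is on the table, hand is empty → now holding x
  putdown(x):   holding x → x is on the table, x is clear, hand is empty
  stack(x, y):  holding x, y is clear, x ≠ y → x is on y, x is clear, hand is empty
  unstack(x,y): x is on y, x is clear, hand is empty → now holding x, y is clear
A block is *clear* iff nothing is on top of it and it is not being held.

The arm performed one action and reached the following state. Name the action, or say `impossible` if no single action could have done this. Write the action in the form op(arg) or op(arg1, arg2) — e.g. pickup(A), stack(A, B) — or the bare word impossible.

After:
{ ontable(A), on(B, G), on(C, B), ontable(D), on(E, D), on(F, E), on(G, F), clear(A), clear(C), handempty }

impossible

target: towers=[A; D/E/F/G/B/C] holding=-
     unstack(A, B) → towers=[C; D/E/F/G/B] holding=A
         pickup(C) → towers=[D/E/F/G/B/A] holding=C
none of the 2 applicable actions match → impossible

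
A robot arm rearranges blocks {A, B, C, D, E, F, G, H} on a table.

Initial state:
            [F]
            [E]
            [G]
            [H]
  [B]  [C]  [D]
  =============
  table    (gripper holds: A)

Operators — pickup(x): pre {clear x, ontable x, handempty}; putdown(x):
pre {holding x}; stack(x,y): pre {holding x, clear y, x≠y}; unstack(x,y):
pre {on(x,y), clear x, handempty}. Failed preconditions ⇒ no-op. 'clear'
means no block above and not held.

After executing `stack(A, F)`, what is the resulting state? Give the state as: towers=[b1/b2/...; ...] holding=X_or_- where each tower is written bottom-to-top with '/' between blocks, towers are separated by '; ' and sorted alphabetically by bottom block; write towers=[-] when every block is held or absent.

towers=[B; C; D/H/G/E/F/A] holding=-

before: towers=[B; C; D/H/G/E/F] holding=A
pre[stack(A, F)]: holding(A) ok, clear(F) ok, A≠F ok
all met → apply stack(A, F)
after:  towers=[B; C; D/H/G/E/F/A] holding=-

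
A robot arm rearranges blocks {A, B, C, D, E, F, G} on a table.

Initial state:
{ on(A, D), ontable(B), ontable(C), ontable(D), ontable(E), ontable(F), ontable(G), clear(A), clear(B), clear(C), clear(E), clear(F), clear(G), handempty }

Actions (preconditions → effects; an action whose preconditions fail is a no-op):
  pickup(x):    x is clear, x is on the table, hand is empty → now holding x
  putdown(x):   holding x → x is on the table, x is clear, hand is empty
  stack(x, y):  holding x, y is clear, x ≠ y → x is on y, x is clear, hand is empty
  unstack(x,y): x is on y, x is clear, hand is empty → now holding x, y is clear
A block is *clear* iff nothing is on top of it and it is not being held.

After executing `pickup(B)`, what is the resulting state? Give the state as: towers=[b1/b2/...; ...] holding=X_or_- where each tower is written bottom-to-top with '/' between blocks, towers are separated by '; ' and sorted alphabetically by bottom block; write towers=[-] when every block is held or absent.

before: towers=[B; C; D/A; E; F; G] holding=-
pre[pickup(B)]: clear(B) ✓, ontable(B) ✓, handempty ✓
all met → apply pickup(B)
after:  towers=[C; D/A; E; F; G] holding=B

towers=[C; D/A; E; F; G] holding=B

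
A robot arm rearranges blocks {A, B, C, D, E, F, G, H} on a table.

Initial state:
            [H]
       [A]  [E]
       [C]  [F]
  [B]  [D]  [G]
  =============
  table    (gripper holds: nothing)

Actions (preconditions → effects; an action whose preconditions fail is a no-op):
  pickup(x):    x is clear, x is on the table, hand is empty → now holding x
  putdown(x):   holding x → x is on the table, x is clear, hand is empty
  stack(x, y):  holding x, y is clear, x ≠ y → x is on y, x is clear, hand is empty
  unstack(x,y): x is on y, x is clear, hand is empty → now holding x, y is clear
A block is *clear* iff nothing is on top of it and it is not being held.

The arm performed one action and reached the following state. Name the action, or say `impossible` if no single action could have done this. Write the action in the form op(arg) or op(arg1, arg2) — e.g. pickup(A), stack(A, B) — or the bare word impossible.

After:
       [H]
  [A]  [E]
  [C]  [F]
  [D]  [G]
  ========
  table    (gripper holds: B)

target: towers=[D/C/A; G/F/E/H] holding=B
     unstack(A, C) → towers=[B; D/C; G/F/E/H] holding=A
     unstack(H, E) → towers=[B; D/C/A; G/F/E] holding=H
         pickup(B) → towers=[D/C/A; G/F/E/H] holding=B  ← match

pickup(B)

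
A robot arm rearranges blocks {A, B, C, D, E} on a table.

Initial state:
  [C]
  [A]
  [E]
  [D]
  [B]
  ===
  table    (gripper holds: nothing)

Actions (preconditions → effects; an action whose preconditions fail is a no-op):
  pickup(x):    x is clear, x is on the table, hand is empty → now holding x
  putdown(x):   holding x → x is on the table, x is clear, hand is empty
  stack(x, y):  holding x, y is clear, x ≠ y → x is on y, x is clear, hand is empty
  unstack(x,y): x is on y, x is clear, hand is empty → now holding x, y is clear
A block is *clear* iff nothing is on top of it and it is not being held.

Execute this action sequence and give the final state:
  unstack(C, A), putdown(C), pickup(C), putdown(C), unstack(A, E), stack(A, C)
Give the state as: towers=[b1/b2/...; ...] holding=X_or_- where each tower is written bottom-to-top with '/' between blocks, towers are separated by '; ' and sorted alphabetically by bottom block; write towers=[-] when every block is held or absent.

step 1 (unstack(C, A)): towers=[B/D/E/A] holding=C
step 2 (putdown(C)): towers=[B/D/E/A; C] holding=-
step 3 (pickup(C)): towers=[B/D/E/A] holding=C
step 4 (putdown(C)): towers=[B/D/E/A; C] holding=-
step 5 (unstack(A, E)): towers=[B/D/E; C] holding=A
step 6 (stack(A, C)): towers=[B/D/E; C/A] holding=-

towers=[B/D/E; C/A] holding=-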